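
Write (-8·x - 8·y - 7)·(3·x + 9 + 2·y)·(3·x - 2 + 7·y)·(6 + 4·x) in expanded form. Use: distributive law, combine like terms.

-1356·x^3 - 288·x^4 - 1398·x^2 - 5044·x^2·y - 1152·x^3·y + 486·x - 6050·x·y - 4248·x·y^2 - 1312·x^2·y^2 - 1614·y - 3420·y^2 - 672·y^3 - 448·x·y^3 + 756

(-8·x - 8·y - 7)·(3·x + 9 + 2·y)·(3·x - 2 + 7·y)·(6 + 4·x)
= (-24·x^2 - 72·x - 16·x·y - 24·x·y - 72·y - 16·y^2 - 21·x - 63 - 14·y)·(3·x - 2 + 7·y)·(6 + 4·x)    [distributive law]
= (-24·x^2 - 93·x - 40·x·y - 86·y - 16·y^2 - 63)·(3·x - 2 + 7·y)·(6 + 4·x)    [combine like terms]
= (-72·x^3 + 48·x^2 - 168·x^2·y - 279·x^2 + 186·x - 651·x·y - 120·x^2·y + 80·x·y - 280·x·y^2 - 258·x·y + 172·y - 602·y^2 - 48·x·y^2 + 32·y^2 - 112·y^3 - 189·x + 126 - 441·y)·(6 + 4·x)    [distributive law]
= (-72·x^3 - 231·x^2 - 288·x^2·y - 3·x - 829·x·y - 328·x·y^2 - 269·y - 570·y^2 - 112·y^3 + 126)·(6 + 4·x)    [combine like terms]
= -432·x^3 - 288·x^4 - 1386·x^2 - 924·x^3 - 1728·x^2·y - 1152·x^3·y - 18·x - 12·x^2 - 4974·x·y - 3316·x^2·y - 1968·x·y^2 - 1312·x^2·y^2 - 1614·y - 1076·x·y - 3420·y^2 - 2280·x·y^2 - 672·y^3 - 448·x·y^3 + 756 + 504·x    [distributive law]
= -1356·x^3 - 288·x^4 - 1398·x^2 - 5044·x^2·y - 1152·x^3·y + 486·x - 6050·x·y - 4248·x·y^2 - 1312·x^2·y^2 - 1614·y - 3420·y^2 - 672·y^3 - 448·x·y^3 + 756    [combine like terms]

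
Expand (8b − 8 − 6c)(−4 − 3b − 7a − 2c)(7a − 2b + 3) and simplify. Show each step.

(8b − 8 − 6c)(−4 − 3b − 7a − 2c)(7a − 2b + 3)
= (−32b − 24b^2 − 56ab − 16bc + 32 + 24b + 56a + 16c + 24c + 18bc + 42ac + 12c^2)(7a − 2b + 3)    [distributive law]
= (−8b − 24b^2 − 56ab + 2bc + 32 + 56a + 40c + 42ac + 12c^2)(7a − 2b + 3)    [combine like terms]
= −56ab + 16b^2 − 24b − 168ab^2 + 48b^3 − 72b^2 − 392a^2b + 112ab^2 − 168ab + 14abc − 4b^2c + 6bc + 224a − 64b + 96 + 392a^2 − 112ab + 168a + 280ac − 80bc + 120c + 294a^2c − 84abc + 126ac + 84ac^2 − 24bc^2 + 36c^2    [distributive law]
= −336ab − 56b^2 − 88b − 56ab^2 + 48b^3 − 392a^2b − 70abc − 4b^2c − 74bc + 392a + 96 + 392a^2 + 406ac + 120c + 294a^2c + 84ac^2 − 24bc^2 + 36c^2    [combine like terms]

−336ab − 56b^2 − 88b − 56ab^2 + 48b^3 − 392a^2b − 70abc − 4b^2c − 74bc + 392a + 96 + 392a^2 + 406ac + 120c + 294a^2c + 84ac^2 − 24bc^2 + 36c^2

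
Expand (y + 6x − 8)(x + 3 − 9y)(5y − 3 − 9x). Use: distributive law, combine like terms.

−184xy^2 − 466xy + 507x^2y + 402y^2 − 345y − 45y^3 − 108x^2 − 54x^3 + 186x + 72

(y + 6x − 8)(x + 3 − 9y)(5y − 3 − 9x)
= (xy + 3y − 9y^2 + 6x^2 + 18x − 54xy − 8x − 24 + 72y)(5y − 3 − 9x)    [distributive law]
= (−53xy + 75y − 9y^2 + 6x^2 + 10x − 24)(5y − 3 − 9x)    [combine like terms]
= −265xy^2 + 159xy + 477x^2y + 375y^2 − 225y − 675xy − 45y^3 + 27y^2 + 81xy^2 + 30x^2y − 18x^2 − 54x^3 + 50xy − 30x − 90x^2 − 120y + 72 + 216x    [distributive law]
= −184xy^2 − 466xy + 507x^2y + 402y^2 − 345y − 45y^3 − 108x^2 − 54x^3 + 186x + 72    [combine like terms]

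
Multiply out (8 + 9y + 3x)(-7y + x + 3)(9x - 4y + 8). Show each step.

(8 + 9y + 3x)(-7y + x + 3)(9x - 4y + 8)
= (-56y + 8x + 24 - 63y^2 + 9xy + 27y - 21xy + 3x^2 + 9x)(9x - 4y + 8)    [distributive law]
= (-29y + 17x + 24 - 63y^2 - 12xy + 3x^2)(9x - 4y + 8)    [combine like terms]
= -261xy + 116y^2 - 232y + 153x^2 - 68xy + 136x + 216x - 96y + 192 - 567xy^2 + 252y^3 - 504y^2 - 108x^2y + 48xy^2 - 96xy + 27x^3 - 12x^2y + 24x^2    [distributive law]
= -425xy - 388y^2 - 328y + 177x^2 + 352x + 192 - 519xy^2 + 252y^3 - 120x^2y + 27x^3    [combine like terms]

-425xy - 388y^2 - 328y + 177x^2 + 352x + 192 - 519xy^2 + 252y^3 - 120x^2y + 27x^3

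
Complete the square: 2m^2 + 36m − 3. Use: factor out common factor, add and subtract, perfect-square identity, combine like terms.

2m^2 + 36m − 3
= 2(m^2 + 18m) − 3    [factor out 2 from the m-terms]
= 2(m^2 + 18m + 81 − 81) − 3    [add and subtract 81 inside the bracket]
= 2(m + 9)^2 − 162 − 3    [perfect-square identity]
= 2(m + 9)^2 − 165    [combine constants]

2(m + 9)^2 − 165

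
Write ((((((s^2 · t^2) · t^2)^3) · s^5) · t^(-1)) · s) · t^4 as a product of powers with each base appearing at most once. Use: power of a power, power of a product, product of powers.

s^12t^15

((((((s^2 · t^2) · t^2)^3) · s^5) · t^(-1)) · s) · t^4
= ((((((s^2 · t^2)^3) · ((t^2)^3)) · s^5) · t^(-1)) · s) · t^4    [power of a product]
= (((((((s^2)^3) · ((t^2)^3)) · ((t^2)^3)) · s^5) · t^(-1)) · s) · t^4    [power of a product]
= (((((s^6 · ((t^2)^3)) · ((t^2)^3)) · s^5) · t^(-1)) · s) · t^4    [power of a power]
= (((((s^6 · t^6) · ((t^2)^3)) · s^5) · t^(-1)) · s) · t^4    [power of a power]
= (((((s^6 · t^6) · t^6) · s^5) · t^(-1)) · s) · t^4    [power of a power]
= s^12t^15    [product of powers]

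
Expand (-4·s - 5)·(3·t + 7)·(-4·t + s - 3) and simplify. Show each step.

48·s·t^2 - 12·s^2·t + 133·s·t - 28·s^2 + 49·s + 60·t^2 + 185·t + 105

(-4·s - 5)·(3·t + 7)·(-4·t + s - 3)
= (-12·s·t - 28·s - 15·t - 35)·(-4·t + s - 3)    [distributive law]
= 48·s·t^2 - 12·s^2·t + 36·s·t + 112·s·t - 28·s^2 + 84·s + 60·t^2 - 15·s·t + 45·t + 140·t - 35·s + 105    [distributive law]
= 48·s·t^2 - 12·s^2·t + 133·s·t - 28·s^2 + 49·s + 60·t^2 + 185·t + 105    [combine like terms]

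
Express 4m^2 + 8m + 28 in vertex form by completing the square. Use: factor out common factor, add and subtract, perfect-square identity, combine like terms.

4m^2 + 8m + 28
= 4(m^2 + 2m) + 28    [factor out 4 from the m-terms]
= 4(m^2 + 2m + 1 - 1) + 28    [add and subtract 1 inside the bracket]
= 4(m + 1)^2 - 4 + 28    [perfect-square identity]
= 4(m + 1)^2 + 24    [combine constants]

4(m + 1)^2 + 24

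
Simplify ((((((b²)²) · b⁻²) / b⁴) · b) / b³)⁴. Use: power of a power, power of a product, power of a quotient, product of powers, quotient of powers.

((((((b²)²) · b⁻²) / b⁴) · b) / b³)⁴
= ((((((b²)²) · b⁻²) / b⁴) · b)⁴) / ((b³)⁴)    [power of a quotient]
= ((((((b²)²) · b⁻²) / b⁴)⁴) · (b⁴)) / ((b³)⁴)    [power of a product]
= ((((((b²)²) · b⁻²)⁴) / ((b⁴)⁴)) · (b⁴)) / ((b³)⁴)    [power of a quotient]
= ((((((b²)²)⁴) · ((b⁻²)⁴)) / ((b⁴)⁴)) · (b⁴)) / ((b³)⁴)    [power of a product]
= (((((b²)⁸) · ((b⁻²)⁴)) / ((b⁴)⁴)) · (b⁴)) / ((b³)⁴)    [power of a power]
= (((b¹⁶ · ((b⁻²)⁴)) / ((b⁴)⁴)) · (b⁴)) / ((b³)⁴)    [power of a power]
= (((b¹⁶ · b⁻⁸) / ((b⁴)⁴)) · (b⁴)) / ((b³)⁴)    [power of a power]
= ((b⁸ / ((b⁴)⁴)) · (b⁴)) / ((b³)⁴)    [product of powers]
= ((b⁸ / b¹⁶) · (b⁴)) / ((b³)⁴)    [power of a power]
= (b⁻⁸ · (b⁴)) / ((b³)⁴)    [quotient of powers]
= b⁻⁴ / ((b³)⁴)    [product of powers]
= b⁻⁴ / b¹²    [power of a power]
= b⁻¹⁶    [quotient of powers]

b⁻¹⁶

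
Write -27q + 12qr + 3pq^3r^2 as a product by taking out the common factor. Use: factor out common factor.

3q(-9 + 4r + pq^2r^2)

-27q + 12qr + 3pq^3r^2
= 3(-9q + 4qr + pq^3r^2)    [factor out 3]
= 3q(-9 + 4r + pq^2r^2)    [factor out q]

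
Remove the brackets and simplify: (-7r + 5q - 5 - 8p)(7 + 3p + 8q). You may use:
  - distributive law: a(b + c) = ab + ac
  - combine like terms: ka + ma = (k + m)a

(-7r + 5q - 5 - 8p)(7 + 3p + 8q)
= -49r - 21pr - 56qr + 35q + 15pq + 40q^2 - 35 - 15p - 40q - 56p - 24p^2 - 64pq    [distributive law]
= -49r - 21pr - 56qr - 5q - 49pq + 40q^2 - 35 - 71p - 24p^2    [combine like terms]

-49r - 21pr - 56qr - 5q - 49pq + 40q^2 - 35 - 71p - 24p^2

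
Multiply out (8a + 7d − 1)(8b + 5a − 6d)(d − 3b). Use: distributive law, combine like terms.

103abd − 192ab^2 + 40a^2d − 120a^2b − 13ad^2 + 182bd^2 − 168b^2d − 42d^3 − 26bd + 24b^2 − 5ad + 15ab + 6d^2

(8a + 7d − 1)(8b + 5a − 6d)(d − 3b)
= (64ab + 40a^2 − 48ad + 56bd + 35ad − 42d^2 − 8b − 5a + 6d)(d − 3b)    [distributive law]
= (64ab + 40a^2 − 13ad + 56bd − 42d^2 − 8b − 5a + 6d)(d − 3b)    [combine like terms]
= 64abd − 192ab^2 + 40a^2d − 120a^2b − 13ad^2 + 39abd + 56bd^2 − 168b^2d − 42d^3 + 126bd^2 − 8bd + 24b^2 − 5ad + 15ab + 6d^2 − 18bd    [distributive law]
= 103abd − 192ab^2 + 40a^2d − 120a^2b − 13ad^2 + 182bd^2 − 168b^2d − 42d^3 − 26bd + 24b^2 − 5ad + 15ab + 6d^2    [combine like terms]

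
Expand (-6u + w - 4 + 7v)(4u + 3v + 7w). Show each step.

(-6u + w - 4 + 7v)(4u + 3v + 7w)
= -24u^2 - 18uv - 42uw + 4uw + 3vw + 7w^2 - 16u - 12v - 28w + 28uv + 21v^2 + 49vw    [distributive law]
= -24u^2 + 10uv - 38uw + 52vw + 7w^2 - 16u - 12v - 28w + 21v^2    [combine like terms]

-24u^2 + 10uv - 38uw + 52vw + 7w^2 - 16u - 12v - 28w + 21v^2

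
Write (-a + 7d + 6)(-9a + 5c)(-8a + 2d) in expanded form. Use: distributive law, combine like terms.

(-a + 7d + 6)(-9a + 5c)(-8a + 2d)
= (9a^2 - 5ac - 63ad + 35cd - 54a + 30c)(-8a + 2d)    [distributive law]
= -72a^3 + 18a^2d + 40a^2c - 10acd + 504a^2d - 126ad^2 - 280acd + 70cd^2 + 432a^2 - 108ad - 240ac + 60cd    [distributive law]
= -72a^3 + 522a^2d + 40a^2c - 290acd - 126ad^2 + 70cd^2 + 432a^2 - 108ad - 240ac + 60cd    [combine like terms]

-72a^3 + 522a^2d + 40a^2c - 290acd - 126ad^2 + 70cd^2 + 432a^2 - 108ad - 240ac + 60cd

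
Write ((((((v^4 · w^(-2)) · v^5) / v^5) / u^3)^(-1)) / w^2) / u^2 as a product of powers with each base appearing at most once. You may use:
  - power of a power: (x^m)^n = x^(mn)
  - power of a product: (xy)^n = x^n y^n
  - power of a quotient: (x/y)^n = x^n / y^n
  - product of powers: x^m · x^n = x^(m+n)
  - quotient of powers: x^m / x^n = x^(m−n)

uv^(-4)

((((((v^4 · w^(-2)) · v^5) / v^5) / u^3)^(-1)) / w^2) / u^2
= ((((((v^4 · w^(-2)) · v^5) / v^5)^(-1)) / ((u^3)^(-1))) / w^2) / u^2    [power of a quotient]
= ((((((v^4 · w^(-2)) · v^5)^(-1)) / ((v^5)^(-1))) / ((u^3)^(-1))) / w^2) / u^2    [power of a quotient]
= ((((((v^4 · w^(-2))^(-1)) · ((v^5)^(-1))) / ((v^5)^(-1))) / ((u^3)^(-1))) / w^2) / u^2    [power of a product]
= (((((((v^4)^(-1)) · ((w^(-2))^(-1))) · ((v^5)^(-1))) / ((v^5)^(-1))) / ((u^3)^(-1))) / w^2) / u^2    [power of a product]
= (((((v^(-4) · ((w^(-2))^(-1))) · ((v^5)^(-1))) / ((v^5)^(-1))) / ((u^3)^(-1))) / w^2) / u^2    [power of a power]
= (((((v^(-4) · w^2) · ((v^5)^(-1))) / ((v^5)^(-1))) / ((u^3)^(-1))) / w^2) / u^2    [power of a power]
= (((((v^(-4) · w^2) · v^(-5)) / ((v^5)^(-1))) / ((u^3)^(-1))) / w^2) / u^2    [power of a power]
= (((((v^(-4) · w^2) · v^(-5)) / v^(-5)) / ((u^3)^(-1))) / w^2) / u^2    [power of a power]
= (((((v^(-4) · w^2) · v^(-5)) / v^(-5)) / u^(-3)) / w^2) / u^2    [power of a power]
= uv^(-4)    [quotient of powers; product of powers]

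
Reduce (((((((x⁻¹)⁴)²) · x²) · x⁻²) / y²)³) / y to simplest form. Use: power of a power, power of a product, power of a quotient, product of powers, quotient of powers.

(((((((x⁻¹)⁴)²) · x²) · x⁻²) / y²)³) / y
= (((((((x⁻¹)⁴)²) · x²) · x⁻²)³) / ((y²)³)) / y    [power of a quotient]
= (((((((x⁻¹)⁴)²) · x²)³) · ((x⁻²)³)) / ((y²)³)) / y    [power of a product]
= (((((((x⁻¹)⁴)²)³) · ((x²)³)) · ((x⁻²)³)) / ((y²)³)) / y    [power of a product]
= ((((((x⁻¹)⁴)⁶) · ((x²)³)) · ((x⁻²)³)) / ((y²)³)) / y    [power of a power]
= (((((x⁻¹)²⁴) · ((x²)³)) · ((x⁻²)³)) / ((y²)³)) / y    [power of a power]
= (((x⁻²⁴ · ((x²)³)) · ((x⁻²)³)) / ((y²)³)) / y    [power of a power]
= (((x⁻²⁴ · x⁶) · ((x⁻²)³)) / ((y²)³)) / y    [power of a power]
= ((x⁻¹⁸ · ((x⁻²)³)) / ((y²)³)) / y    [product of powers]
= ((x⁻¹⁸ · x⁻⁶) / ((y²)³)) / y    [power of a power]
= (x⁻²⁴ / ((y²)³)) / y    [product of powers]
= (x⁻²⁴ / y⁶) / y    [power of a power]
= x⁻²⁴y⁻⁷    [quotient of powers; product of powers]

x⁻²⁴y⁻⁷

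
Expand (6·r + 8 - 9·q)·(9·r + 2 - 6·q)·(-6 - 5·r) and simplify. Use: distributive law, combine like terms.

-744·r^2 - 270·r^3 - 584·r + 1032·q·r + 585·q·r^2 - 96 + 396·q - 324·q^2 - 270·q^2·r

(6·r + 8 - 9·q)·(9·r + 2 - 6·q)·(-6 - 5·r)
= (54·r^2 + 12·r - 36·q·r + 72·r + 16 - 48·q - 81·q·r - 18·q + 54·q^2)·(-6 - 5·r)    [distributive law]
= (54·r^2 + 84·r - 117·q·r + 16 - 66·q + 54·q^2)·(-6 - 5·r)    [combine like terms]
= -324·r^2 - 270·r^3 - 504·r - 420·r^2 + 702·q·r + 585·q·r^2 - 96 - 80·r + 396·q + 330·q·r - 324·q^2 - 270·q^2·r    [distributive law]
= -744·r^2 - 270·r^3 - 584·r + 1032·q·r + 585·q·r^2 - 96 + 396·q - 324·q^2 - 270·q^2·r    [combine like terms]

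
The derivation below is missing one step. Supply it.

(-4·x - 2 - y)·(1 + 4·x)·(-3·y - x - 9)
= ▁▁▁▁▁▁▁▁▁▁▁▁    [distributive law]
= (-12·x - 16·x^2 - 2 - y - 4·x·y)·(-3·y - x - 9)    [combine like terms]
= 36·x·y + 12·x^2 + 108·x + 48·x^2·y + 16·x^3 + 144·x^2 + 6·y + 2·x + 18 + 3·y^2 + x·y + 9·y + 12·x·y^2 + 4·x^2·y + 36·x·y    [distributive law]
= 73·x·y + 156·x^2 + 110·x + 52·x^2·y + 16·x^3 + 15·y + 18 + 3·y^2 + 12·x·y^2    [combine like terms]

By distributive law:

(-4·x - 16·x^2 - 2 - 8·x - y - 4·x·y)·(-3·y - x - 9)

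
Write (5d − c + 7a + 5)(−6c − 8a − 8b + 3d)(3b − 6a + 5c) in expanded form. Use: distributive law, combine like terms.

−299bcd + 103acd − 165c^2d + 183abd + 114a^2d − 120b^2d + 45bd^2 − 90ad^2 + 75cd^2 + 58bc^2 − 206ac^2 + 30c^3 − 430abc − 76a^2c + 24b^2c + 168a^2b + 336a^3 − 168ab^2 − 290bc − 20ac − 150c^2 + 120ab + 240a^2 − 120b^2 + 45bd − 90ad + 75cd

(5d − c + 7a + 5)(−6c − 8a − 8b + 3d)(3b − 6a + 5c)
= (−30cd − 40ad − 40bd + 15d^2 + 6c^2 + 8ac + 8bc − 3cd − 42ac − 56a^2 − 56ab + 21ad − 30c − 40a − 40b + 15d)(3b − 6a + 5c)    [distributive law]
= (−33cd − 19ad − 40bd + 15d^2 + 6c^2 − 34ac + 8bc − 56a^2 − 56ab − 30c − 40a − 40b + 15d)(3b − 6a + 5c)    [combine like terms]
= −99bcd + 198acd − 165c^2d − 57abd + 114a^2d − 95acd − 120b^2d + 240abd − 200bcd + 45bd^2 − 90ad^2 + 75cd^2 + 18bc^2 − 36ac^2 + 30c^3 − 102abc + 204a^2c − 170ac^2 + 24b^2c − 48abc + 40bc^2 − 168a^2b + 336a^3 − 280a^2c − 168ab^2 + 336a^2b − 280abc − 90bc + 180ac − 150c^2 − 120ab + 240a^2 − 200ac − 120b^2 + 240ab − 200bc + 45bd − 90ad + 75cd    [distributive law]
= −299bcd + 103acd − 165c^2d + 183abd + 114a^2d − 120b^2d + 45bd^2 − 90ad^2 + 75cd^2 + 58bc^2 − 206ac^2 + 30c^3 − 430abc − 76a^2c + 24b^2c + 168a^2b + 336a^3 − 168ab^2 − 290bc − 20ac − 150c^2 + 120ab + 240a^2 − 120b^2 + 45bd − 90ad + 75cd    [combine like terms]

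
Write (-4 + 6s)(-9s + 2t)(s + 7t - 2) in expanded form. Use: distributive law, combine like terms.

144s^2 + 220st - 72s - 56t^2 + 16t - 54s^3 - 366s^2t + 84st^2

(-4 + 6s)(-9s + 2t)(s + 7t - 2)
= (36s - 8t - 54s^2 + 12st)(s + 7t - 2)    [distributive law]
= 36s^2 + 252st - 72s - 8st - 56t^2 + 16t - 54s^3 - 378s^2t + 108s^2 + 12s^2t + 84st^2 - 24st    [distributive law]
= 144s^2 + 220st - 72s - 56t^2 + 16t - 54s^3 - 366s^2t + 84st^2    [combine like terms]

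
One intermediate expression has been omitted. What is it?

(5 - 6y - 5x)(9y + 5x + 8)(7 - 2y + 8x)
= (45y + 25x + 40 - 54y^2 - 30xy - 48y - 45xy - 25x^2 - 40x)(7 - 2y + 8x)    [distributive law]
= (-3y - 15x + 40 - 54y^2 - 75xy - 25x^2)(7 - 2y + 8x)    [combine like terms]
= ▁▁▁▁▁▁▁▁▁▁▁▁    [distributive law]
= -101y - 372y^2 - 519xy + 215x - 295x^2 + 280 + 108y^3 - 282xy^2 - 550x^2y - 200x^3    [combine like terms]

After distributive law, the bracketed line is:

-21y + 6y^2 - 24xy - 105x + 30xy - 120x^2 + 280 - 80y + 320x - 378y^2 + 108y^3 - 432xy^2 - 525xy + 150xy^2 - 600x^2y - 175x^2 + 50x^2y - 200x^3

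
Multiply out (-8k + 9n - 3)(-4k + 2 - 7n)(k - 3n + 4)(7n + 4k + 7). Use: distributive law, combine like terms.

(-8k + 9n - 3)(-4k + 2 - 7n)(k - 3n + 4)(7n + 4k + 7)
= (32k^2 - 16k + 56kn - 36kn + 18n - 63n^2 + 12k - 6 + 21n)(k - 3n + 4)(7n + 4k + 7)    [distributive law]
= (32k^2 - 4k + 20kn + 39n - 63n^2 - 6)(k - 3n + 4)(7n + 4k + 7)    [combine like terms]
= (32k^3 - 96k^2n + 128k^2 - 4k^2 + 12kn - 16k + 20k^2n - 60kn^2 + 80kn + 39kn - 117n^2 + 156n - 63kn^2 + 189n^3 - 252n^2 - 6k + 18n - 24)(7n + 4k + 7)    [distributive law]
= (32k^3 - 76k^2n + 124k^2 + 131kn - 22k - 123kn^2 - 369n^2 + 174n + 189n^3 - 24)(7n + 4k + 7)    [combine like terms]
= 224k^3n + 128k^4 + 224k^3 - 532k^2n^2 - 304k^3n - 532k^2n + 868k^2n + 496k^3 + 868k^2 + 917kn^2 + 524k^2n + 917kn - 154kn - 88k^2 - 154k - 861kn^3 - 492k^2n^2 - 861kn^2 - 2583n^3 - 1476kn^2 - 2583n^2 + 1218n^2 + 696kn + 1218n + 1323n^4 + 756kn^3 + 1323n^3 - 168n - 96k - 168    [distributive law]
= -80k^3n + 128k^4 + 720k^3 - 1024k^2n^2 + 860k^2n + 780k^2 - 1420kn^2 + 1459kn - 250k - 105kn^3 - 1260n^3 - 1365n^2 + 1050n + 1323n^4 - 168    [combine like terms]

-80k^3n + 128k^4 + 720k^3 - 1024k^2n^2 + 860k^2n + 780k^2 - 1420kn^2 + 1459kn - 250k - 105kn^3 - 1260n^3 - 1365n^2 + 1050n + 1323n^4 - 168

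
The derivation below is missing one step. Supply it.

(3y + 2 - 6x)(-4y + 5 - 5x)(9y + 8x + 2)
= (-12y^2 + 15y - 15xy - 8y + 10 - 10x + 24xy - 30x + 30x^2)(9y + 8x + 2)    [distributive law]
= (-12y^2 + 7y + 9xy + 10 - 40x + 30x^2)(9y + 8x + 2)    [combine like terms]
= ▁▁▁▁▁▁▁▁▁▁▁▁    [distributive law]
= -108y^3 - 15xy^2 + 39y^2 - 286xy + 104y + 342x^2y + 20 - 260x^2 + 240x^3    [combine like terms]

Applying distributive law to the line above:

-108y^3 - 96xy^2 - 24y^2 + 63y^2 + 56xy + 14y + 81xy^2 + 72x^2y + 18xy + 90y + 80x + 20 - 360xy - 320x^2 - 80x + 270x^2y + 240x^3 + 60x^2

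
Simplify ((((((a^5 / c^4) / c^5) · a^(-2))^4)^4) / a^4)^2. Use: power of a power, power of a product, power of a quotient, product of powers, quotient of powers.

((((((a^5 / c^4) / c^5) · a^(-2))^4)^4) / a^4)^2
= ((((((a^5 / c^4) / c^5) · a^(-2))^4)^4)^2) / ((a^4)^2)    [power of a quotient]
= (((((a^5 / c^4) / c^5) · a^(-2))^4)^8) / ((a^4)^2)    [power of a power]
= ((((a^5 / c^4) / c^5) · a^(-2))^32) / ((a^4)^2)    [power of a power]
= ((((a^5 / c^4) / c^5)^32) · ((a^(-2))^32)) / ((a^4)^2)    [power of a product]
= ((((a^5 / c^4)^32) / ((c^5)^32)) · ((a^(-2))^32)) / ((a^4)^2)    [power of a quotient]
= (((((a^5)^32) / ((c^4)^32)) / ((c^5)^32)) · ((a^(-2))^32)) / ((a^4)^2)    [power of a quotient]
= (((a^160 / ((c^4)^32)) / ((c^5)^32)) · ((a^(-2))^32)) / ((a^4)^2)    [power of a power]
= (((a^160 / c^128) / ((c^5)^32)) · ((a^(-2))^32)) / ((a^4)^2)    [power of a power]
= (((a^160 / c^128) / c^160) · ((a^(-2))^32)) / ((a^4)^2)    [power of a power]
= (((a^160 / c^128) / c^160) · a^(-64)) / ((a^4)^2)    [power of a power]
= (((a^160 / c^128) / c^160) · a^(-64)) / a^8    [power of a power]
= a^88c^(-288)    [quotient of powers; product of powers]

a^88c^(-288)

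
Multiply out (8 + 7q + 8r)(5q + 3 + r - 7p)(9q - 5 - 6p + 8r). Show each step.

(8 + 7q + 8r)(5q + 3 + r - 7p)(9q - 5 - 6p + 8r)
= (40q + 24 + 8r - 56p + 35q^2 + 21q + 7qr - 49pq + 40qr + 24r + 8r^2 - 56pr)(9q - 5 - 6p + 8r)    [distributive law]
= (61q + 24 + 32r - 56p + 35q^2 + 47qr - 49pq + 8r^2 - 56pr)(9q - 5 - 6p + 8r)    [combine like terms]
= 549q^2 - 305q - 366pq + 488qr + 216q - 120 - 144p + 192r + 288qr - 160r - 192pr + 256r^2 - 504pq + 280p + 336p^2 - 448pr + 315q^3 - 175q^2 - 210pq^2 + 280q^2r + 423q^2r - 235qr - 282pqr + 376qr^2 - 441pq^2 + 245pq + 294p^2q - 392pqr + 72qr^2 - 40r^2 - 48pr^2 + 64r^3 - 504pqr + 280pr + 336p^2r - 448pr^2    [distributive law]
= 374q^2 - 89q - 625pq + 541qr - 120 + 136p + 32r - 360pr + 216r^2 + 336p^2 + 315q^3 - 651pq^2 + 703q^2r - 1178pqr + 448qr^2 + 294p^2q - 496pr^2 + 64r^3 + 336p^2r    [combine like terms]

374q^2 - 89q - 625pq + 541qr - 120 + 136p + 32r - 360pr + 216r^2 + 336p^2 + 315q^3 - 651pq^2 + 703q^2r - 1178pqr + 448qr^2 + 294p^2q - 496pr^2 + 64r^3 + 336p^2r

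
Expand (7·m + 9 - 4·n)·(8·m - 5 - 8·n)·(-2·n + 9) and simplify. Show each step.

-112·m^2·n + 504·m^2 - 866·m·n + 333·m + 176·m·n^2 - 378·n - 405 + 392·n^2 - 64·n^3

(7·m + 9 - 4·n)·(8·m - 5 - 8·n)·(-2·n + 9)
= (56·m^2 - 35·m - 56·m·n + 72·m - 45 - 72·n - 32·m·n + 20·n + 32·n^2)·(-2·n + 9)    [distributive law]
= (56·m^2 + 37·m - 88·m·n - 45 - 52·n + 32·n^2)·(-2·n + 9)    [combine like terms]
= -112·m^2·n + 504·m^2 - 74·m·n + 333·m + 176·m·n^2 - 792·m·n + 90·n - 405 + 104·n^2 - 468·n - 64·n^3 + 288·n^2    [distributive law]
= -112·m^2·n + 504·m^2 - 866·m·n + 333·m + 176·m·n^2 - 378·n - 405 + 392·n^2 - 64·n^3    [combine like terms]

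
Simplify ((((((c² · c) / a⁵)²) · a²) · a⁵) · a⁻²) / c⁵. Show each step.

a⁻⁵c

((((((c² · c) / a⁵)²) · a²) · a⁵) · a⁻²) / c⁵
= ((((((c² · c)²) / ((a⁵)²)) · a²) · a⁵) · a⁻²) / c⁵    [power of a quotient]
= (((((((c²)²) · (c²)) / ((a⁵)²)) · a²) · a⁵) · a⁻²) / c⁵    [power of a product]
= (((((c⁴ · (c²)) / ((a⁵)²)) · a²) · a⁵) · a⁻²) / c⁵    [power of a power]
= ((((c⁶ / ((a⁵)²)) · a²) · a⁵) · a⁻²) / c⁵    [product of powers]
= ((((c⁶ / a¹⁰) · a²) · a⁵) · a⁻²) / c⁵    [power of a power]
= a⁻⁵c    [quotient of powers; product of powers]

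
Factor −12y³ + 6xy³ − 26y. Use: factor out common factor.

−12y³ + 6xy³ − 26y
= 2(−6y³ + 3xy³ − 13y)    [factor out 2]
= 2y(−6y² + 3xy² − 13)    [factor out y]

2y(−6y² + 3xy² − 13)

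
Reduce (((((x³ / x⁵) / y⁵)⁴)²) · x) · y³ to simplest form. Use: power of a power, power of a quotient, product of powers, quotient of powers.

(((((x³ / x⁵) / y⁵)⁴)²) · x) · y³
= ((((x³ / x⁵) / y⁵)⁸) · x) · y³    [power of a power]
= ((((x³ / x⁵)⁸) / ((y⁵)⁸)) · x) · y³    [power of a quotient]
= (((((x³)⁸) / ((x⁵)⁸)) / ((y⁵)⁸)) · x) · y³    [power of a quotient]
= (((x²⁴ / ((x⁵)⁸)) / ((y⁵)⁸)) · x) · y³    [power of a power]
= (((x²⁴ / x⁴⁰) / ((y⁵)⁸)) · x) · y³    [power of a power]
= ((x⁻¹⁶ / ((y⁵)⁸)) · x) · y³    [quotient of powers]
= ((x⁻¹⁶ / y⁴⁰) · x) · y³    [power of a power]
= x⁻¹⁵y⁻³⁷    [quotient of powers; product of powers]

x⁻¹⁵y⁻³⁷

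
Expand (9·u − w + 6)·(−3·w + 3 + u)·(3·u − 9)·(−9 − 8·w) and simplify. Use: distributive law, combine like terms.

612·u^2·w + 672·u^2·w^2 + 243·u·w − 1593·u·w^2 − 162·u^2 + 2187·u − 243·u^3 − 216·u^3·w − 72·u·w^3 − 1269·w^2 + 216·w^3 − 405·w + 1458

(9·u − w + 6)·(−3·w + 3 + u)·(3·u − 9)·(−9 − 8·w)
= (−27·u·w + 27·u + 9·u^2 + 3·w^2 − 3·w − u·w − 18·w + 18 + 6·u)·(3·u − 9)·(−9 − 8·w)    [distributive law]
= (−28·u·w + 33·u + 9·u^2 + 3·w^2 − 21·w + 18)·(3·u − 9)·(−9 − 8·w)    [combine like terms]
= (−84·u^2·w + 252·u·w + 99·u^2 − 297·u + 27·u^3 − 81·u^2 + 9·u·w^2 − 27·w^2 − 63·u·w + 189·w + 54·u − 162)·(−9 − 8·w)    [distributive law]
= (−84·u^2·w + 189·u·w + 18·u^2 − 243·u + 27·u^3 + 9·u·w^2 − 27·w^2 + 189·w − 162)·(−9 − 8·w)    [combine like terms]
= 756·u^2·w + 672·u^2·w^2 − 1701·u·w − 1512·u·w^2 − 162·u^2 − 144·u^2·w + 2187·u + 1944·u·w − 243·u^3 − 216·u^3·w − 81·u·w^2 − 72·u·w^3 + 243·w^2 + 216·w^3 − 1701·w − 1512·w^2 + 1458 + 1296·w    [distributive law]
= 612·u^2·w + 672·u^2·w^2 + 243·u·w − 1593·u·w^2 − 162·u^2 + 2187·u − 243·u^3 − 216·u^3·w − 72·u·w^3 − 1269·w^2 + 216·w^3 − 405·w + 1458    [combine like terms]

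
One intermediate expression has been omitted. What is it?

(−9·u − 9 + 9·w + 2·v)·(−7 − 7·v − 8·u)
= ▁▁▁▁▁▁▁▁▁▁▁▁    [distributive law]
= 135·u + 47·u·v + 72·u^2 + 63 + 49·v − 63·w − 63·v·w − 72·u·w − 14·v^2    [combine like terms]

After distributive law, the bracketed line is:

63·u + 63·u·v + 72·u^2 + 63 + 63·v + 72·u − 63·w − 63·v·w − 72·u·w − 14·v − 14·v^2 − 16·u·v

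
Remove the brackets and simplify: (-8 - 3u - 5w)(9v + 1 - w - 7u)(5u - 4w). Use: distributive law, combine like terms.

-360uv + 288vw - 40u + 32w - 197uw - 12w^2 + 265u^2 - 135u^2v - 117uvw + 106u^2w - 127uw^2 + 105u^3 + 180vw^2 - 20w^3

(-8 - 3u - 5w)(9v + 1 - w - 7u)(5u - 4w)
= (-72v - 8 + 8w + 56u - 27uv - 3u + 3uw + 21u^2 - 45vw - 5w + 5w^2 + 35uw)(5u - 4w)    [distributive law]
= (-72v - 8 + 3w + 53u - 27uv + 38uw + 21u^2 - 45vw + 5w^2)(5u - 4w)    [combine like terms]
= -360uv + 288vw - 40u + 32w + 15uw - 12w^2 + 265u^2 - 212uw - 135u^2v + 108uvw + 190u^2w - 152uw^2 + 105u^3 - 84u^2w - 225uvw + 180vw^2 + 25uw^2 - 20w^3    [distributive law]
= -360uv + 288vw - 40u + 32w - 197uw - 12w^2 + 265u^2 - 135u^2v - 117uvw + 106u^2w - 127uw^2 + 105u^3 + 180vw^2 - 20w^3    [combine like terms]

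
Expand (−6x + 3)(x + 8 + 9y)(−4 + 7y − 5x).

(−6x + 3)(x + 8 + 9y)(−4 + 7y − 5x)
= (−6x² − 48x − 54xy + 3x + 24 + 27y)(−4 + 7y − 5x)    [distributive law]
= (−6x² − 45x − 54xy + 24 + 27y)(−4 + 7y − 5x)    [combine like terms]
= 24x² − 42x²y + 30x³ + 180x − 315xy + 225x² + 216xy − 378xy² + 270x²y − 96 + 168y − 120x − 108y + 189y² − 135xy    [distributive law]
= 249x² + 228x²y + 30x³ + 60x − 234xy − 378xy² − 96 + 60y + 189y²    [combine like terms]

249x² + 228x²y + 30x³ + 60x − 234xy − 378xy² − 96 + 60y + 189y²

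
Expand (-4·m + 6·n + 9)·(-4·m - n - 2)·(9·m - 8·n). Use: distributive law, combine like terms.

(-4·m + 6·n + 9)·(-4·m - n - 2)·(9·m - 8·n)
= (16·m^2 + 4·m·n + 8·m - 24·m·n - 6·n^2 - 12·n - 36·m - 9·n - 18)·(9·m - 8·n)    [distributive law]
= (16·m^2 - 20·m·n - 28·m - 6·n^2 - 21·n - 18)·(9·m - 8·n)    [combine like terms]
= 144·m^3 - 128·m^2·n - 180·m^2·n + 160·m·n^2 - 252·m^2 + 224·m·n - 54·m·n^2 + 48·n^3 - 189·m·n + 168·n^2 - 162·m + 144·n    [distributive law]
= 144·m^3 - 308·m^2·n + 106·m·n^2 - 252·m^2 + 35·m·n + 48·n^3 + 168·n^2 - 162·m + 144·n    [combine like terms]

144·m^3 - 308·m^2·n + 106·m·n^2 - 252·m^2 + 35·m·n + 48·n^3 + 168·n^2 - 162·m + 144·n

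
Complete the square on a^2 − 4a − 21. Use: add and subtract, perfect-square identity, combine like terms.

a^2 − 4a − 21
= a^2 − 4a + 4 − 4 − 21    [add and subtract 4]
= (a − 2)^2 − 4 − 21    [perfect-square identity]
= (a − 2)^2 − 25    [combine constants]

(a − 2)^2 − 25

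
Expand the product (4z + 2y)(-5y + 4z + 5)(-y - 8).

12y^2z + 76yz - 16yz^2 - 128z^2 - 160z + 10y^3 + 70y^2 - 80y

(4z + 2y)(-5y + 4z + 5)(-y - 8)
= (-20yz + 16z^2 + 20z - 10y^2 + 8yz + 10y)(-y - 8)    [distributive law]
= (-12yz + 16z^2 + 20z - 10y^2 + 10y)(-y - 8)    [combine like terms]
= 12y^2z + 96yz - 16yz^2 - 128z^2 - 20yz - 160z + 10y^3 + 80y^2 - 10y^2 - 80y    [distributive law]
= 12y^2z + 76yz - 16yz^2 - 128z^2 - 160z + 10y^3 + 70y^2 - 80y    [combine like terms]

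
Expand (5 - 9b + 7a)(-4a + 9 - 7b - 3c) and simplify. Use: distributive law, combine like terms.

43a + 45 - 116b - 15c - 13ab + 63b^2 + 27bc - 28a^2 - 21ac

(5 - 9b + 7a)(-4a + 9 - 7b - 3c)
= -20a + 45 - 35b - 15c + 36ab - 81b + 63b^2 + 27bc - 28a^2 + 63a - 49ab - 21ac    [distributive law]
= 43a + 45 - 116b - 15c - 13ab + 63b^2 + 27bc - 28a^2 - 21ac    [combine like terms]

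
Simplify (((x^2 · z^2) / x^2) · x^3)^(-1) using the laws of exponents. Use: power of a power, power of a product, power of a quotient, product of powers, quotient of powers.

x^(-3)z^(-2)

(((x^2 · z^2) / x^2) · x^3)^(-1)
= (((x^2 · z^2) / x^2)^(-1)) · ((x^3)^(-1))    [power of a product]
= (((x^2 · z^2)^(-1)) / ((x^2)^(-1))) · ((x^3)^(-1))    [power of a quotient]
= ((((x^2)^(-1)) · ((z^2)^(-1))) / ((x^2)^(-1))) · ((x^3)^(-1))    [power of a product]
= ((x^(-2) · ((z^2)^(-1))) / ((x^2)^(-1))) · ((x^3)^(-1))    [power of a power]
= ((x^(-2) · z^(-2)) / ((x^2)^(-1))) · ((x^3)^(-1))    [power of a power]
= ((x^(-2) · z^(-2)) / x^(-2)) · ((x^3)^(-1))    [power of a power]
= ((x^(-2) · z^(-2)) / x^(-2)) · x^(-3)    [power of a power]
= x^(-3)z^(-2)    [quotient of powers; product of powers]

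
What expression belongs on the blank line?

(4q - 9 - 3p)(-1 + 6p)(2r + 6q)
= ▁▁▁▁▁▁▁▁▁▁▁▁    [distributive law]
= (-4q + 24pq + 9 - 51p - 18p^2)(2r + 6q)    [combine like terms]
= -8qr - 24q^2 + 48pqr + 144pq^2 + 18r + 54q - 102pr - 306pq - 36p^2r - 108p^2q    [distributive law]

By distributive law:

(-4q + 24pq + 9 - 54p + 3p - 18p^2)(2r + 6q)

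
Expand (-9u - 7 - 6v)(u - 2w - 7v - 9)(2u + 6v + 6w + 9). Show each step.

-18u^3 + 60u^2v - 18u^2w + 67u^2 + 474uvw + 108uw^2 + 634uw + 426uv^2 + 1163uv + 792u + 810vw + 84w^2 + 504w + 996v^2 + 1305v + 567 + 324v^2w + 72vw^2 + 252v^3

(-9u - 7 - 6v)(u - 2w - 7v - 9)(2u + 6v + 6w + 9)
= (-9u^2 + 18uw + 63uv + 81u - 7u + 14w + 49v + 63 - 6uv + 12vw + 42v^2 + 54v)(2u + 6v + 6w + 9)    [distributive law]
= (-9u^2 + 18uw + 57uv + 74u + 14w + 103v + 63 + 12vw + 42v^2)(2u + 6v + 6w + 9)    [combine like terms]
= -18u^3 - 54u^2v - 54u^2w - 81u^2 + 36u^2w + 108uvw + 108uw^2 + 162uw + 114u^2v + 342uv^2 + 342uvw + 513uv + 148u^2 + 444uv + 444uw + 666u + 28uw + 84vw + 84w^2 + 126w + 206uv + 618v^2 + 618vw + 927v + 126u + 378v + 378w + 567 + 24uvw + 72v^2w + 72vw^2 + 108vw + 84uv^2 + 252v^3 + 252v^2w + 378v^2    [distributive law]
= -18u^3 + 60u^2v - 18u^2w + 67u^2 + 474uvw + 108uw^2 + 634uw + 426uv^2 + 1163uv + 792u + 810vw + 84w^2 + 504w + 996v^2 + 1305v + 567 + 324v^2w + 72vw^2 + 252v^3    [combine like terms]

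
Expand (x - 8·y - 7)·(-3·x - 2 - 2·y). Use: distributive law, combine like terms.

(x - 8·y - 7)·(-3·x - 2 - 2·y)
= -3·x² - 2·x - 2·x·y + 24·x·y + 16·y + 16·y² + 21·x + 14 + 14·y    [distributive law]
= -3·x² + 19·x + 22·x·y + 30·y + 16·y² + 14    [combine like terms]

-3·x² + 19·x + 22·x·y + 30·y + 16·y² + 14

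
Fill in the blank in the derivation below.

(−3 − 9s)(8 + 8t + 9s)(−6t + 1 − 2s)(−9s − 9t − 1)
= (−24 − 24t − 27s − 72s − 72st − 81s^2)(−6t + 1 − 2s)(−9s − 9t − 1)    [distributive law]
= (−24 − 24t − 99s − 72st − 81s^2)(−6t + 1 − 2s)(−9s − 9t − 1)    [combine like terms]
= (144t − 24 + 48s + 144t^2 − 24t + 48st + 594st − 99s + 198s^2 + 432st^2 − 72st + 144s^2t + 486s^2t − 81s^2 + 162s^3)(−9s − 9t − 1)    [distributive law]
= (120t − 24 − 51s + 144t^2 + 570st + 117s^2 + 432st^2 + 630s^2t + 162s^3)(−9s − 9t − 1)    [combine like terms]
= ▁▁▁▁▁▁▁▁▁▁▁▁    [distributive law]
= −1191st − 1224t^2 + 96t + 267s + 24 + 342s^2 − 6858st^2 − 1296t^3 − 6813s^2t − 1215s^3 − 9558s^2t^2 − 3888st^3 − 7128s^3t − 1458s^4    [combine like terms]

By distributive law:

−1080st − 1080t^2 − 120t + 216s + 216t + 24 + 459s^2 + 459st + 51s − 1296st^2 − 1296t^3 − 144t^2 − 5130s^2t − 5130st^2 − 570st − 1053s^3 − 1053s^2t − 117s^2 − 3888s^2t^2 − 3888st^3 − 432st^2 − 5670s^3t − 5670s^2t^2 − 630s^2t − 1458s^4 − 1458s^3t − 162s^3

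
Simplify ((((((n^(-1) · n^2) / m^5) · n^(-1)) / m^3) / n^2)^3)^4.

((((((n^(-1) · n^2) / m^5) · n^(-1)) / m^3) / n^2)^3)^4
= (((((n^(-1) · n^2) / m^5) · n^(-1)) / m^3) / n^2)^12    [power of a power]
= (((((n^(-1) · n^2) / m^5) · n^(-1)) / m^3)^12) / ((n^2)^12)    [power of a quotient]
= (((((n^(-1) · n^2) / m^5) · n^(-1))^12) / ((m^3)^12)) / ((n^2)^12)    [power of a quotient]
= (((((n^(-1) · n^2) / m^5)^12) · ((n^(-1))^12)) / ((m^3)^12)) / ((n^2)^12)    [power of a product]
= (((((n^(-1) · n^2)^12) / ((m^5)^12)) · ((n^(-1))^12)) / ((m^3)^12)) / ((n^2)^12)    [power of a quotient]
= ((((((n^(-1))^12) · ((n^2)^12)) / ((m^5)^12)) · ((n^(-1))^12)) / ((m^3)^12)) / ((n^2)^12)    [power of a product]
= ((((n^(-12) · ((n^2)^12)) / ((m^5)^12)) · ((n^(-1))^12)) / ((m^3)^12)) / ((n^2)^12)    [power of a power]
= ((((n^(-12) · n^24) / ((m^5)^12)) · ((n^(-1))^12)) / ((m^3)^12)) / ((n^2)^12)    [power of a power]
= (((n^12 / ((m^5)^12)) · ((n^(-1))^12)) / ((m^3)^12)) / ((n^2)^12)    [product of powers]
= (((n^12 / m^60) · ((n^(-1))^12)) / ((m^3)^12)) / ((n^2)^12)    [power of a power]
= (((n^12 / m^60) · n^(-12)) / ((m^3)^12)) / ((n^2)^12)    [power of a power]
= (((n^12 / m^60) · n^(-12)) / m^36) / ((n^2)^12)    [power of a power]
= (((n^12 / m^60) · n^(-12)) / m^36) / n^24    [power of a power]
= m^(-96)·n^(-24)    [quotient of powers; product of powers]

m^(-96)·n^(-24)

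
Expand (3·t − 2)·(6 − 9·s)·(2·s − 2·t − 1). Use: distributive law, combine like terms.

(3·t − 2)·(6 − 9·s)·(2·s − 2·t − 1)
= (18·t − 27·s·t − 12 + 18·s)·(2·s − 2·t − 1)    [distributive law]
= 36·s·t − 36·t^2 − 18·t − 54·s^2·t + 54·s·t^2 + 27·s·t − 24·s + 24·t + 12 + 36·s^2 − 36·s·t − 18·s    [distributive law]
= 27·s·t − 36·t^2 + 6·t − 54·s^2·t + 54·s·t^2 − 42·s + 12 + 36·s^2    [combine like terms]

27·s·t − 36·t^2 + 6·t − 54·s^2·t + 54·s·t^2 − 42·s + 12 + 36·s^2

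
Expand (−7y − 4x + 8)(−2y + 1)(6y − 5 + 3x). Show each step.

(−7y − 4x + 8)(−2y + 1)(6y − 5 + 3x)
= (14y² − 7y + 8xy − 4x − 16y + 8)(6y − 5 + 3x)    [distributive law]
= (14y² − 23y + 8xy − 4x + 8)(6y − 5 + 3x)    [combine like terms]
= 84y³ − 70y² + 42xy² − 138y² + 115y − 69xy + 48xy² − 40xy + 24x²y − 24xy + 20x − 12x² + 48y − 40 + 24x    [distributive law]
= 84y³ − 208y² + 90xy² + 163y − 133xy + 24x²y + 44x − 12x² − 40    [combine like terms]

84y³ − 208y² + 90xy² + 163y − 133xy + 24x²y + 44x − 12x² − 40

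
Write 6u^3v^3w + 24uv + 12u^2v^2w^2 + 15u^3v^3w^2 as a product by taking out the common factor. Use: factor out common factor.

3uv(2u^2v^2w + 8 + 4uvw^2 + 5u^2v^2w^2)

6u^3v^3w + 24uv + 12u^2v^2w^2 + 15u^3v^3w^2
= 3(2u^3v^3w + 8uv + 4u^2v^2w^2 + 5u^3v^3w^2)    [factor out 3]
= 3uv(2u^2v^2w + 8 + 4uvw^2 + 5u^2v^2w^2)    [factor out uv]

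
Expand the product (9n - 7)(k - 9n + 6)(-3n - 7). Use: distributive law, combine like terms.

(9n - 7)(k - 9n + 6)(-3n - 7)
= (9kn - 81n^2 + 54n - 7k + 63n - 42)(-3n - 7)    [distributive law]
= (9kn - 81n^2 + 117n - 7k - 42)(-3n - 7)    [combine like terms]
= -27kn^2 - 63kn + 243n^3 + 567n^2 - 351n^2 - 819n + 21kn + 49k + 126n + 294    [distributive law]
= -27kn^2 - 42kn + 243n^3 + 216n^2 - 693n + 49k + 294    [combine like terms]

-27kn^2 - 42kn + 243n^3 + 216n^2 - 693n + 49k + 294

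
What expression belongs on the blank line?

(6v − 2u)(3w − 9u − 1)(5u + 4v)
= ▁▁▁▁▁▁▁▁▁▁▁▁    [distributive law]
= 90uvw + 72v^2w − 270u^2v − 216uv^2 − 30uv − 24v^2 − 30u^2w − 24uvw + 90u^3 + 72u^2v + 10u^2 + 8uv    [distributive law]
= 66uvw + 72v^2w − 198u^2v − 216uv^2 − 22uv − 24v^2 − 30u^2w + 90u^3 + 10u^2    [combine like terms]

After distributive law, the bracketed line is:

(18vw − 54uv − 6v − 6uw + 18u^2 + 2u)(5u + 4v)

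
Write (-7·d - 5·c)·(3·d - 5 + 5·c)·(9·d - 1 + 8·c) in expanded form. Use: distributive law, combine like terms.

(-7·d - 5·c)·(3·d - 5 + 5·c)·(9·d - 1 + 8·c)
= (-21·d² + 35·d - 35·c·d - 15·c·d + 25·c - 25·c²)·(9·d - 1 + 8·c)    [distributive law]
= (-21·d² + 35·d - 50·c·d + 25·c - 25·c²)·(9·d - 1 + 8·c)    [combine like terms]
= -189·d³ + 21·d² - 168·c·d² + 315·d² - 35·d + 280·c·d - 450·c·d² + 50·c·d - 400·c²·d + 225·c·d - 25·c + 200·c² - 225·c²·d + 25·c² - 200·c³    [distributive law]
= -189·d³ + 336·d² - 618·c·d² - 35·d + 555·c·d - 625·c²·d - 25·c + 225·c² - 200·c³    [combine like terms]

-189·d³ + 336·d² - 618·c·d² - 35·d + 555·c·d - 625·c²·d - 25·c + 225·c² - 200·c³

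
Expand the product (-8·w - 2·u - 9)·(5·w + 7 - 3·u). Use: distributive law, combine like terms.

(-8·w - 2·u - 9)·(5·w + 7 - 3·u)
= -40·w^2 - 56·w + 24·u·w - 10·u·w - 14·u + 6·u^2 - 45·w - 63 + 27·u    [distributive law]
= -40·w^2 - 101·w + 14·u·w + 13·u + 6·u^2 - 63    [combine like terms]

-40·w^2 - 101·w + 14·u·w + 13·u + 6·u^2 - 63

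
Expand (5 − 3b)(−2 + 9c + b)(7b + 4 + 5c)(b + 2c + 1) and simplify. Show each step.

(5 − 3b)(−2 + 9c + b)(7b + 4 + 5c)(b + 2c + 1)
= (−10 + 45c + 5b + 6b − 27bc − 3b^2)(7b + 4 + 5c)(b + 2c + 1)    [distributive law]
= (−10 + 45c + 11b − 27bc − 3b^2)(7b + 4 + 5c)(b + 2c + 1)    [combine like terms]
= (−70b − 40 − 50c + 315bc + 180c + 225c^2 + 77b^2 + 44b + 55bc − 189b^2c − 108bc − 135bc^2 − 21b^3 − 12b^2 − 15b^2c)(b + 2c + 1)    [distributive law]
= (−26b − 40 + 130c + 262bc + 225c^2 + 65b^2 − 204b^2c − 135bc^2 − 21b^3)(b + 2c + 1)    [combine like terms]
= −26b^2 − 52bc − 26b − 40b − 80c − 40 + 130bc + 260c^2 + 130c + 262b^2c + 524bc^2 + 262bc + 225bc^2 + 450c^3 + 225c^2 + 65b^3 + 130b^2c + 65b^2 − 204b^3c − 408b^2c^2 − 204b^2c − 135b^2c^2 − 270bc^3 − 135bc^2 − 21b^4 − 42b^3c − 21b^3    [distributive law]
= 39b^2 + 340bc − 66b + 50c − 40 + 485c^2 + 188b^2c + 614bc^2 + 450c^3 + 44b^3 − 246b^3c − 543b^2c^2 − 270bc^3 − 21b^4    [combine like terms]

39b^2 + 340bc − 66b + 50c − 40 + 485c^2 + 188b^2c + 614bc^2 + 450c^3 + 44b^3 − 246b^3c − 543b^2c^2 − 270bc^3 − 21b^4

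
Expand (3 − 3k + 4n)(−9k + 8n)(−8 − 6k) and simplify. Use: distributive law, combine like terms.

216k − 54k^2 − 192n + 336kn − 162k^3 + 360k^2n − 256n^2 − 192kn^2

(3 − 3k + 4n)(−9k + 8n)(−8 − 6k)
= (−27k + 24n + 27k^2 − 24kn − 36kn + 32n^2)(−8 − 6k)    [distributive law]
= (−27k + 24n + 27k^2 − 60kn + 32n^2)(−8 − 6k)    [combine like terms]
= 216k + 162k^2 − 192n − 144kn − 216k^2 − 162k^3 + 480kn + 360k^2n − 256n^2 − 192kn^2    [distributive law]
= 216k − 54k^2 − 192n + 336kn − 162k^3 + 360k^2n − 256n^2 − 192kn^2    [combine like terms]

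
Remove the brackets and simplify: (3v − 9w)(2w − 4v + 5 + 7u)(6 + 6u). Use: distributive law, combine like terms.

(3v − 9w)(2w − 4v + 5 + 7u)(6 + 6u)
= (6vw − 12v^2 + 15v + 21uv − 18w^2 + 36vw − 45w − 63uw)(6 + 6u)    [distributive law]
= (42vw − 12v^2 + 15v + 21uv − 18w^2 − 45w − 63uw)(6 + 6u)    [combine like terms]
= 252vw + 252uvw − 72v^2 − 72uv^2 + 90v + 90uv + 126uv + 126u^2v − 108w^2 − 108uw^2 − 270w − 270uw − 378uw − 378u^2w    [distributive law]
= 252vw + 252uvw − 72v^2 − 72uv^2 + 90v + 216uv + 126u^2v − 108w^2 − 108uw^2 − 270w − 648uw − 378u^2w    [combine like terms]

252vw + 252uvw − 72v^2 − 72uv^2 + 90v + 216uv + 126u^2v − 108w^2 − 108uw^2 − 270w − 648uw − 378u^2w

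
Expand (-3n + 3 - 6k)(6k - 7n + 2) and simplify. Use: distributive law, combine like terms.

24kn + 21n² - 27n + 6k + 6 - 36k²

(-3n + 3 - 6k)(6k - 7n + 2)
= -18kn + 21n² - 6n + 18k - 21n + 6 - 36k² + 42kn - 12k    [distributive law]
= 24kn + 21n² - 27n + 6k + 6 - 36k²    [combine like terms]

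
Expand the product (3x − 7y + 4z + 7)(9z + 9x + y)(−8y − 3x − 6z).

33xyz − 351x^2z − 486xz^2 − 36x^2y − 81x^3 + 501xy^2 + 514y^2z + 66yz^2 + 56y^3 − 216z^3 − 546yz − 567xz − 378z^2 − 525xy − 189x^2 − 56y^2

(3x − 7y + 4z + 7)(9z + 9x + y)(−8y − 3x − 6z)
= (27xz + 27x^2 + 3xy − 63yz − 63xy − 7y^2 + 36z^2 + 36xz + 4yz + 63z + 63x + 7y)(−8y − 3x − 6z)    [distributive law]
= (63xz + 27x^2 − 60xy − 59yz − 7y^2 + 36z^2 + 63z + 63x + 7y)(−8y − 3x − 6z)    [combine like terms]
= −504xyz − 189x^2z − 378xz^2 − 216x^2y − 81x^3 − 162x^2z + 480xy^2 + 180x^2y + 360xyz + 472y^2z + 177xyz + 354yz^2 + 56y^3 + 21xy^2 + 42y^2z − 288yz^2 − 108xz^2 − 216z^3 − 504yz − 189xz − 378z^2 − 504xy − 189x^2 − 378xz − 56y^2 − 21xy − 42yz    [distributive law]
= 33xyz − 351x^2z − 486xz^2 − 36x^2y − 81x^3 + 501xy^2 + 514y^2z + 66yz^2 + 56y^3 − 216z^3 − 546yz − 567xz − 378z^2 − 525xy − 189x^2 − 56y^2    [combine like terms]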